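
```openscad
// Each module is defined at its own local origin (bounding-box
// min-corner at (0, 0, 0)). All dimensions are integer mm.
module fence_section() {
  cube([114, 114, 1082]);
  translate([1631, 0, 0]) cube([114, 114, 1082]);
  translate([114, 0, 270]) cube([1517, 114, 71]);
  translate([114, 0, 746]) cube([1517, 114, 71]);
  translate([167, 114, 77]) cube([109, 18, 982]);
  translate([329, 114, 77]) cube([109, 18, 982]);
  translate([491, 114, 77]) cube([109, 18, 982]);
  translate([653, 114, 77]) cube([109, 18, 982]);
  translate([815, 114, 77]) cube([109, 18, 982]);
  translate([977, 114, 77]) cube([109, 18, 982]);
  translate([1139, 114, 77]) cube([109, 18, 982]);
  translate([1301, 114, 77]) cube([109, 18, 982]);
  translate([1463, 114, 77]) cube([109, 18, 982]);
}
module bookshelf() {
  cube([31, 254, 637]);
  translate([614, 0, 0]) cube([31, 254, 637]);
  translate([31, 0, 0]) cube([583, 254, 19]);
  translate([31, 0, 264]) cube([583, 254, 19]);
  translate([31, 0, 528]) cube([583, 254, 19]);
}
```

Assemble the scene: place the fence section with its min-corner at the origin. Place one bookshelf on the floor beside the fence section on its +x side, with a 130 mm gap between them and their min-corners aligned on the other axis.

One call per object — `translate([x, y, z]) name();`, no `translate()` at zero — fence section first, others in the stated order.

fence_section();
translate([1875, 0, 0]) bookshelf();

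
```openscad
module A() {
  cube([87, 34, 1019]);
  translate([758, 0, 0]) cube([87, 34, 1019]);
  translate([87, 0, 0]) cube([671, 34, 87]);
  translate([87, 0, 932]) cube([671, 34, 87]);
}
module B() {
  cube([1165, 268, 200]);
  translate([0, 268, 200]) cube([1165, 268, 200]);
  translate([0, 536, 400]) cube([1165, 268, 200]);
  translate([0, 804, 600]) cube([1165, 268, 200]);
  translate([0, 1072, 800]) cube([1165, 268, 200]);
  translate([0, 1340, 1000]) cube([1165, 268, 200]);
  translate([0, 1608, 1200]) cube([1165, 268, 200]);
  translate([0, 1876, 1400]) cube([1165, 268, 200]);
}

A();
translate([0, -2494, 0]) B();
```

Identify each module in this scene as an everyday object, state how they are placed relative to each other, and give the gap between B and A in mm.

A is a picture frame. B is a staircase. The staircase is on the floor beside the picture frame on its −y side. The gap between the staircase and the picture frame is 350 mm.

The staircase's nearest face is 350 mm from the picture frame's −y face.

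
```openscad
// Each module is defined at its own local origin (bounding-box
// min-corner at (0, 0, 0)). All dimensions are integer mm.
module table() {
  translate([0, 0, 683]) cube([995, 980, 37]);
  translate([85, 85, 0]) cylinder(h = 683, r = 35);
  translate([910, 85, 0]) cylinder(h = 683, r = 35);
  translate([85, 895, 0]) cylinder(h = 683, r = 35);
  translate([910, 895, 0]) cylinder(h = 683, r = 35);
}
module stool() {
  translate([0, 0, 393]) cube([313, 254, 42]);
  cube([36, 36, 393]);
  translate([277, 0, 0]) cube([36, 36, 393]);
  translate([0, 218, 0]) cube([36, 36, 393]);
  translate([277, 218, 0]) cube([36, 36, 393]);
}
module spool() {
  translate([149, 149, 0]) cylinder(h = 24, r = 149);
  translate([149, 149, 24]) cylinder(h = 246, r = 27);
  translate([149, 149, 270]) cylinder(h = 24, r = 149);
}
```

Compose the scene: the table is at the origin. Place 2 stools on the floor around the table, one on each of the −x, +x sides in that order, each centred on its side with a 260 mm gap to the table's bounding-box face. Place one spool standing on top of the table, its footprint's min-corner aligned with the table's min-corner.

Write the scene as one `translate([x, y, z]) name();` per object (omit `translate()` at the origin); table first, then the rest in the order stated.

table();
translate([-573, 363, 0]) stool();
translate([1255, 363, 0]) stool();
translate([0, 0, 720]) spool();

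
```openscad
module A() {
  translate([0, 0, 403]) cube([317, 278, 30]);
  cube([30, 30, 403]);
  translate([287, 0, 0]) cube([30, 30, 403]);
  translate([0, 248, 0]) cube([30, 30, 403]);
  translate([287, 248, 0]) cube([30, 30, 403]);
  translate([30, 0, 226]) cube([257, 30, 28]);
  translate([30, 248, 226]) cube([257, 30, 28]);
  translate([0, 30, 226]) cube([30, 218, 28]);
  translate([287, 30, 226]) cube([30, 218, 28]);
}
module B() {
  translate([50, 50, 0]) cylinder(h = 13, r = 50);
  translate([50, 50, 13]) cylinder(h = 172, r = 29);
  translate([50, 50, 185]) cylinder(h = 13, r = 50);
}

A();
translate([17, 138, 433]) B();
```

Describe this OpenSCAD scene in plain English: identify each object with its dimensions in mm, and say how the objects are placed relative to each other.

A is a simple wooden stool: a rectangular seat 317 mm (x) by 278 mm (y), 30 mm thick, top face at z = 433 mm, on four square legs, each 30×30 mm in cross-section. The legs rest on z = 0, each flush with a corner of the seat. Four stretchers, 30 mm wide and 28 mm tall, connect adjacent legs with their undersides at z = 226 mm, each running between the inner faces of the legs it joins and aligned with the legs' outer faces on the other axis.

B is a spool: two coaxial disc flanges of radius 50 mm and thickness 13 mm, joined by a core cylinder of radius 29 mm and height 172 mm. The lower flange rests on z = 0 and the three cylinders share a vertical axis.

The spool is on top of the stool.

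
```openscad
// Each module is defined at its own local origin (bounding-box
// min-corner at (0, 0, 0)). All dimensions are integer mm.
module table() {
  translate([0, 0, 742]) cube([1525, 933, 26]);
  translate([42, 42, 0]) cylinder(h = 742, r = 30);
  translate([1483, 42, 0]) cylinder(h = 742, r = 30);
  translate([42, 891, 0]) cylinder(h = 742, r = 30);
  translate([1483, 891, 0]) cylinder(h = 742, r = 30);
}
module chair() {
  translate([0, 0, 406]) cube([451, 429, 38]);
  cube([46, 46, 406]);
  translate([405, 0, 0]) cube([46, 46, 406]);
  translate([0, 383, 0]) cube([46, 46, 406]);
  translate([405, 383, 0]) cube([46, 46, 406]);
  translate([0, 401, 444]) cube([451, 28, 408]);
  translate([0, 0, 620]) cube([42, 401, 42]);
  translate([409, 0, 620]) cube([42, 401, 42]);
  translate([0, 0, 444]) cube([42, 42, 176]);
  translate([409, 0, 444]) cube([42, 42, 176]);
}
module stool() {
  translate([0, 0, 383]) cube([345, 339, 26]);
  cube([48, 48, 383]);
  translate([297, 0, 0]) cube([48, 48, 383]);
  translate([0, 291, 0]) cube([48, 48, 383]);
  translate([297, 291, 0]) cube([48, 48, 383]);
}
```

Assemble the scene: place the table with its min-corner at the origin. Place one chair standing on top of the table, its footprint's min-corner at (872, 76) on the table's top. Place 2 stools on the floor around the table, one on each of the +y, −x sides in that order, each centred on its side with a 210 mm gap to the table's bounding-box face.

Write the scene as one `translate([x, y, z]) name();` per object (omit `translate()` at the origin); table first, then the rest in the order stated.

table();
translate([872, 76, 768]) chair();
translate([590, 1143, 0]) stool();
translate([-555, 297, 0]) stool();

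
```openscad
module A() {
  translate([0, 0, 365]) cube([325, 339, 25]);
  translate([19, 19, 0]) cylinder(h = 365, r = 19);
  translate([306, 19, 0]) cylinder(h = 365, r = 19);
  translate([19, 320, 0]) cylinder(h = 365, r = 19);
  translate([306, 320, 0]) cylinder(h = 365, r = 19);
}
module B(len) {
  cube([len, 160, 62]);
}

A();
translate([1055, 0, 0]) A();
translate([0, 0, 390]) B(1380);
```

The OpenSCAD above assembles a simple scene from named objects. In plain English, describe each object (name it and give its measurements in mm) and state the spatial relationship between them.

A is a four-legged stool. The seat is 325×339 mm, 25 mm thick, top at z = 390 mm. It stands on four round legs, each 38 mm in diameter, from z = 0 to the seat underside, each leg's axis is inset half a diameter from the nearest pair of seat edges (so the leg's bounding box is flush with the corner).

B is a rectangular beam 1380 mm long (x), 160 mm deep (y), 62 mm thick (z).

The beam spans the tops of two stools placed 730 mm apart, resting at z = 390 mm.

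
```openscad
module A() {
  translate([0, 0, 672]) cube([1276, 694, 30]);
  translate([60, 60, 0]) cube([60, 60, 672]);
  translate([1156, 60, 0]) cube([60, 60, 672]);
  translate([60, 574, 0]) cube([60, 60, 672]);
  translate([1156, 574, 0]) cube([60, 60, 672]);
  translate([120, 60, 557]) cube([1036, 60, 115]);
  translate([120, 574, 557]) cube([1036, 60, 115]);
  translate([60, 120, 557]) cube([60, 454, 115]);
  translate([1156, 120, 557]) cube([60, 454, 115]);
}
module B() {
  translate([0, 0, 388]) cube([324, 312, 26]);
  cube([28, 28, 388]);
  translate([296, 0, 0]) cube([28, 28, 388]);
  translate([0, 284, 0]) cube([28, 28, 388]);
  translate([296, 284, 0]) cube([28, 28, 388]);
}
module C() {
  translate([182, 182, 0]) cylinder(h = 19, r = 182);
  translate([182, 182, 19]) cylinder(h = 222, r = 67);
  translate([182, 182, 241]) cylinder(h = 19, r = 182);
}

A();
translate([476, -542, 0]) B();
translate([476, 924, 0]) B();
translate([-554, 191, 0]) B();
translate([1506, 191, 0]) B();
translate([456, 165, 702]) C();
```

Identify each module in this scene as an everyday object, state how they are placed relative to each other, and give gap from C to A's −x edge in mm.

A is a table. B is a stool. C is a spool. Four stools sit around the table at the −y, +y, −x, +x sides. The spool is on top of the table, centred. The gap from the spool to the table's −x edge is 456 mm.

The spool's min-x is at 456; the table's min-x is 0; gap = 456 mm.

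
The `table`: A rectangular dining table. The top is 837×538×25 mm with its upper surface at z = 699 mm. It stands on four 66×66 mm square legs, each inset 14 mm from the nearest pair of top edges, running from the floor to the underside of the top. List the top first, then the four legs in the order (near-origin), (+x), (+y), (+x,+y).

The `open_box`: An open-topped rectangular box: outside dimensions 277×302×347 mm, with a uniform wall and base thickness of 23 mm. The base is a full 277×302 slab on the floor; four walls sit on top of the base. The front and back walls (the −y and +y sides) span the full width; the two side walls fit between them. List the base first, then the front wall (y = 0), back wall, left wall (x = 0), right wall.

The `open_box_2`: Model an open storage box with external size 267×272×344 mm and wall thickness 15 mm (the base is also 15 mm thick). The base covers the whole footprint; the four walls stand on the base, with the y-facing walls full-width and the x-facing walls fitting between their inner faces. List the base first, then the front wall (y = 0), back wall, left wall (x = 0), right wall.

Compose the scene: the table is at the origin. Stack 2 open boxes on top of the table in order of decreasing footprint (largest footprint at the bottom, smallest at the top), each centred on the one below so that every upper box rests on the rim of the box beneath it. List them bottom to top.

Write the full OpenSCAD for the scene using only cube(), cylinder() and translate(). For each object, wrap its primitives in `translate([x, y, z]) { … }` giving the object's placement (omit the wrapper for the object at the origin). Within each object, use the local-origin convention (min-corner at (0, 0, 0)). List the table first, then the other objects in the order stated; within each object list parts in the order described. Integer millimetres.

translate([0, 0, 674]) cube([837, 538, 25]);
translate([14, 14, 0]) cube([66, 66, 674]);
translate([757, 14, 0]) cube([66, 66, 674]);
translate([14, 458, 0]) cube([66, 66, 674]);
translate([757, 458, 0]) cube([66, 66, 674]);
translate([280, 118, 699]) {
  cube([277, 302, 23]);
  translate([0, 0, 23]) cube([277, 23, 324]);
  translate([0, 279, 23]) cube([277, 23, 324]);
  translate([0, 23, 23]) cube([23, 256, 324]);
  translate([254, 23, 23]) cube([23, 256, 324]);
}
translate([285, 133, 1046]) {
  cube([267, 272, 15]);
  translate([0, 0, 15]) cube([267, 15, 329]);
  translate([0, 257, 15]) cube([267, 15, 329]);
  translate([0, 15, 15]) cube([15, 242, 329]);
  translate([252, 15, 15]) cube([15, 242, 329]);
}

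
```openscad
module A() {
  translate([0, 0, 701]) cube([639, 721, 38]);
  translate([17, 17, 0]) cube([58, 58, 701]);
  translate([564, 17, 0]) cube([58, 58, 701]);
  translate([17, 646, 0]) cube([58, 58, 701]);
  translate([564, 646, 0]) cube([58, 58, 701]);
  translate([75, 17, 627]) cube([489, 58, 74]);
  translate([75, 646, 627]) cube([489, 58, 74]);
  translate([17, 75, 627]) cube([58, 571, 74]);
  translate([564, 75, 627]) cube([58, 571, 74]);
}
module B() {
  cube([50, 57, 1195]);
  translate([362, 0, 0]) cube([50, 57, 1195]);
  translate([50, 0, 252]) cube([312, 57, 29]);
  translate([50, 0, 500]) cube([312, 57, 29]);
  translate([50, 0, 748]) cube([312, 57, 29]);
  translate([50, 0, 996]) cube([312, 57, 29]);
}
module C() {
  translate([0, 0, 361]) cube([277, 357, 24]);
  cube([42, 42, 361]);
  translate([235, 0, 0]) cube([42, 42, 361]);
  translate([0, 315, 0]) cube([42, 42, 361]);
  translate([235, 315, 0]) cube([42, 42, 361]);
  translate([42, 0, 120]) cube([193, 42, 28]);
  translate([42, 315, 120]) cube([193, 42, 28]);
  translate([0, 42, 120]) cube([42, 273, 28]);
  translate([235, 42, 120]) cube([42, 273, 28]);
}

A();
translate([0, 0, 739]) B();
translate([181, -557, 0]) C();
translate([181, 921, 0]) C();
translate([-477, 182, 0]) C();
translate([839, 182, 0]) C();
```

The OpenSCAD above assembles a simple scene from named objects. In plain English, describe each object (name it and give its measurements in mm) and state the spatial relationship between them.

A is a table: top 639 mm (x) × 721 mm (y), 38 mm thick, upper face at z = 739 mm, on four 58×58 mm square legs, each inset 17 mm from the nearest pair of top edges, running from z = 0 to the bottom of the top. Four apron rails, 58 mm thick and 74 mm tall, run between adjacent legs with their top edges flush with the underside of the top and their outer faces flush with the legs' outer faces.

B is a wooden ladder with two side rails of 50×57 mm section and 1195 mm height, set 412 mm apart overall. Between them run 4 rectangular rungs (57 mm deep, 29 mm thick), front faces flush with the rails' −y face. The bottom of the first rung is 252 mm above the floor and each subsequent rung is 248 mm higher than the one below.

C is a simple wooden stool: a rectangular seat 277 mm (x) by 357 mm (y), 24 mm thick, top face at z = 385 mm, on four square legs, each 42×42 mm in cross-section. The legs rest on z = 0, each flush with a corner of the seat. Four stretchers, 42 mm wide and 28 mm tall, connect adjacent legs with their undersides at z = 120 mm, each running between the inner faces of the legs it joins and aligned with the legs' outer faces on the other axis.

The ladder is on top of the table. Four stools sit around the table at the −y, +y, −x, +x sides.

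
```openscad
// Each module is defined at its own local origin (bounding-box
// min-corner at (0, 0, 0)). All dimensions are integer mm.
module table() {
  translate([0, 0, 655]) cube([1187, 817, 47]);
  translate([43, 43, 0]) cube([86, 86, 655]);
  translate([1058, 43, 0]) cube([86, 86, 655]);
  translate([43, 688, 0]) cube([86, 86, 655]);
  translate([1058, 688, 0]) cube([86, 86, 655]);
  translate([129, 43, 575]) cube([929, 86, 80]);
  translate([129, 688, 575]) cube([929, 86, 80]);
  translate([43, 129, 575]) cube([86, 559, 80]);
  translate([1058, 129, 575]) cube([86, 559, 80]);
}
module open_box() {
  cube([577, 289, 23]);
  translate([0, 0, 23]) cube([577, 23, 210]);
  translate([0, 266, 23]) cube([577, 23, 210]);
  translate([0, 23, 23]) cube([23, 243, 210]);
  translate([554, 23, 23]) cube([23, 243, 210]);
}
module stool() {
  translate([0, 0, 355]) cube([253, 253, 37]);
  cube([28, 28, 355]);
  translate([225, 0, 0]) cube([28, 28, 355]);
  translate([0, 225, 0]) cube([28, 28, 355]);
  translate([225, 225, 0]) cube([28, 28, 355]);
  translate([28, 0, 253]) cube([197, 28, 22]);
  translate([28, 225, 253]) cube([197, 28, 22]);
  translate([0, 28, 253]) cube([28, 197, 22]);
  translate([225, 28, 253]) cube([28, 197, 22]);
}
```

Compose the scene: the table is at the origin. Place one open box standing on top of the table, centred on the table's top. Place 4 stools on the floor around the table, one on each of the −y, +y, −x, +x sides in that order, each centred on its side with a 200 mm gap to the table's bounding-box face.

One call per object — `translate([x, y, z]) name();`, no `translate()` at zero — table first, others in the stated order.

table();
translate([305, 264, 702]) open_box();
translate([467, -453, 0]) stool();
translate([467, 1017, 0]) stool();
translate([-453, 282, 0]) stool();
translate([1387, 282, 0]) stool();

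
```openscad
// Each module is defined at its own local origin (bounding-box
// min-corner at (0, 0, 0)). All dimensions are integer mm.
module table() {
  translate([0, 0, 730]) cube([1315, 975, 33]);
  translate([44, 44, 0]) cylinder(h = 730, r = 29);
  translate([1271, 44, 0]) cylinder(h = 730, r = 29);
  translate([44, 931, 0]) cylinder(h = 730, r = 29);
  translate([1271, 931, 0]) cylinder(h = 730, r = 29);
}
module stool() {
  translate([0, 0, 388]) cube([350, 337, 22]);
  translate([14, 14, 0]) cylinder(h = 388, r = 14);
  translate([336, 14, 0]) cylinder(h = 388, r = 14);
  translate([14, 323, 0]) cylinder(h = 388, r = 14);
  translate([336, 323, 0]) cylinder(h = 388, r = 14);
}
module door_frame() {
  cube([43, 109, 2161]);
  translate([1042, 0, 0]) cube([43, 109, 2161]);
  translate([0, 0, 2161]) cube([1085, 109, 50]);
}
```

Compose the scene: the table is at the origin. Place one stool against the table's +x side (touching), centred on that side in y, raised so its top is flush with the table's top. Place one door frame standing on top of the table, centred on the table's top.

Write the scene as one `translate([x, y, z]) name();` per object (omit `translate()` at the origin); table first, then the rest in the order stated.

table();
translate([1315, 319, 353]) stool();
translate([115, 433, 763]) door_frame();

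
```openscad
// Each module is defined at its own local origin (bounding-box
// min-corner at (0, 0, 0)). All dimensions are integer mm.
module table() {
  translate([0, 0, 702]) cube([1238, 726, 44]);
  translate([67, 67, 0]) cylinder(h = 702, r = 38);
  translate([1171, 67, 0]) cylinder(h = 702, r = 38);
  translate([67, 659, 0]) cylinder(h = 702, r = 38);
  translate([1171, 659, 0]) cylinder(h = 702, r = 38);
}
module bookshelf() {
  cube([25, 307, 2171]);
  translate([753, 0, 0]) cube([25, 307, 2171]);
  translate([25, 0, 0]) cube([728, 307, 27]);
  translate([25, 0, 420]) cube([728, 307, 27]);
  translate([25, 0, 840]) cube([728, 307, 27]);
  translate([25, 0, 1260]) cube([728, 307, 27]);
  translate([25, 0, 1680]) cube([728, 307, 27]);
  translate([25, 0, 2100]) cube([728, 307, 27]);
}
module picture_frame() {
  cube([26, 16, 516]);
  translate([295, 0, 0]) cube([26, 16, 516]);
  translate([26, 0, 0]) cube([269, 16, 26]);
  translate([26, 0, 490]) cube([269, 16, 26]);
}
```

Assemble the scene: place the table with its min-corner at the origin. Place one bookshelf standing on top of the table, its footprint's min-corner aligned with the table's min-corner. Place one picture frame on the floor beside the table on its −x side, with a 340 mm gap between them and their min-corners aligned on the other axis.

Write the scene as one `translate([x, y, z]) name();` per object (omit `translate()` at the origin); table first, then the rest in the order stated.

table();
translate([0, 0, 746]) bookshelf();
translate([-661, 0, 0]) picture_frame();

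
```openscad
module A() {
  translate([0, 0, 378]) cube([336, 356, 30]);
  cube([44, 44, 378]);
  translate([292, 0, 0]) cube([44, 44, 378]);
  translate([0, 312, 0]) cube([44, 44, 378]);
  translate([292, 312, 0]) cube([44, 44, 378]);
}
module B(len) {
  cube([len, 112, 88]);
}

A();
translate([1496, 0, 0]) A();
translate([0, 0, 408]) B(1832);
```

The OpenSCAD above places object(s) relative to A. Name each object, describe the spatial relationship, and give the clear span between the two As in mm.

A is a stool. B is a beam. A beam spans the tops of two stools. The clear span between the two stools is 1160 mm.

Second stool starts at x = 1496; first ends at x = 336; clear span = 1496 − 336 = 1160 mm.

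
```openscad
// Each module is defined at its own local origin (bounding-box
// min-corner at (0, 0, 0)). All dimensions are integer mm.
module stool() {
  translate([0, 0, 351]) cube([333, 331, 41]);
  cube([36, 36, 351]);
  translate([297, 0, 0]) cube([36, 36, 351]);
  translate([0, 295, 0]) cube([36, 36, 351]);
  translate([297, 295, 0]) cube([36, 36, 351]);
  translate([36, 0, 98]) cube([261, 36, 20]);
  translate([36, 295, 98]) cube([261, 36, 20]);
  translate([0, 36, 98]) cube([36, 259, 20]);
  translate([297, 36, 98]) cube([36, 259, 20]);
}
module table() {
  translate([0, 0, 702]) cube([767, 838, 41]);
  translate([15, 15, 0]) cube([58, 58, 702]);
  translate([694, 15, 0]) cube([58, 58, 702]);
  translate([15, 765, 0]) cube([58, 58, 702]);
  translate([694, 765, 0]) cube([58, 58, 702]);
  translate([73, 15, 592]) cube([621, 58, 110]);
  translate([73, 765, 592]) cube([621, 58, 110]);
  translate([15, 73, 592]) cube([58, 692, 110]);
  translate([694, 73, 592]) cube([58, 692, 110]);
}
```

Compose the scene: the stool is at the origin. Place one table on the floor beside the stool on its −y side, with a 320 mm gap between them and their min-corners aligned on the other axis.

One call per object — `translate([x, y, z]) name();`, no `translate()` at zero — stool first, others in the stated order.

stool();
translate([0, -1158, 0]) table();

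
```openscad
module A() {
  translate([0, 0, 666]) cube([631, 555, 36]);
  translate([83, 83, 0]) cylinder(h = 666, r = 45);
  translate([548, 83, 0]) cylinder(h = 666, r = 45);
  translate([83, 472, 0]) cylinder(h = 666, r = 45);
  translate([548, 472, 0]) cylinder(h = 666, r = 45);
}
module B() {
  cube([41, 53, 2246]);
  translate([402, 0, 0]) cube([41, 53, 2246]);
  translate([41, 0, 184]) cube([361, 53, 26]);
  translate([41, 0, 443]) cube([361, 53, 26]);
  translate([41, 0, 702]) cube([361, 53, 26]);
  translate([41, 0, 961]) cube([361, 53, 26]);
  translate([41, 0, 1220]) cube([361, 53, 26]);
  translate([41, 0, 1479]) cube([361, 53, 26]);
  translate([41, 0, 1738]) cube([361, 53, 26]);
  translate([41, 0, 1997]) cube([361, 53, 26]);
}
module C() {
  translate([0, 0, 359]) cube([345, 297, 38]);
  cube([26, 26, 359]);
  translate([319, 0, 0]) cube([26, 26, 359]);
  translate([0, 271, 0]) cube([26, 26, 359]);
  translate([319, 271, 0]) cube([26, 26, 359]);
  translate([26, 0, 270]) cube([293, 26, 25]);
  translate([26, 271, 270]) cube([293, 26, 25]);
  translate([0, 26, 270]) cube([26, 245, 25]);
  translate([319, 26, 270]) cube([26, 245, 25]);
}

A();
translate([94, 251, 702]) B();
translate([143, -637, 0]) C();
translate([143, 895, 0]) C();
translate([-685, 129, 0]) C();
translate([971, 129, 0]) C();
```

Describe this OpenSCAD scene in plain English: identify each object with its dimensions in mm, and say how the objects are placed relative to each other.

A is a table with a 631×555 mm rectangular top, 36 mm thick, top surface at z = 702 mm, supported by four round legs of 90 mm diameter, each leg's bounding box inset 38 mm from the nearest pair of top edges, running from the floor.

B is a straight ladder. Two 41×53 mm vertical rails, 2246 mm tall, stand 443 mm apart (outside-to-outside) with their front faces coplanar on the −y side. 8 rungs, each 53 mm deep and 26 mm tall, span between the inner faces of the rails, front faces flush with the rails. The lowest rung's underside is at z = 184 mm and rungs are spaced 259 mm apart (underside to underside).

C is a simple wooden stool: a rectangular seat 345 mm (x) by 297 mm (y), 38 mm thick, top face at z = 397 mm, on four square legs, each 26×26 mm in cross-section. The legs rest on z = 0, each flush with a corner of the seat. Four stretchers, 26 mm wide and 25 mm tall, connect adjacent legs with their undersides at z = 270 mm, each running between the inner faces of the legs it joins and aligned with the legs' outer faces on the other axis.

The ladder is on top of the table, centred. Four stools sit around the table at the −y, +y, −x, +x sides.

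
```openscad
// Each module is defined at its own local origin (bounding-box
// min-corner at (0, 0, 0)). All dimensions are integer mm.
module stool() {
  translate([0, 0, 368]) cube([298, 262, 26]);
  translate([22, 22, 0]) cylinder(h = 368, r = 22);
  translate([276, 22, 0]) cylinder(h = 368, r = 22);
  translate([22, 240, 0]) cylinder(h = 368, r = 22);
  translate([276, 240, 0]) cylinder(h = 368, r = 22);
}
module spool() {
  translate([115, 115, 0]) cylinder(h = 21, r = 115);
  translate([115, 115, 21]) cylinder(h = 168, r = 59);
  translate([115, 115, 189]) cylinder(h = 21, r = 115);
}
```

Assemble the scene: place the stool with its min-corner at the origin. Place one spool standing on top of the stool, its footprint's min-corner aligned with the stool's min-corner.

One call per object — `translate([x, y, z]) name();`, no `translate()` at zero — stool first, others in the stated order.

stool();
translate([0, 0, 394]) spool();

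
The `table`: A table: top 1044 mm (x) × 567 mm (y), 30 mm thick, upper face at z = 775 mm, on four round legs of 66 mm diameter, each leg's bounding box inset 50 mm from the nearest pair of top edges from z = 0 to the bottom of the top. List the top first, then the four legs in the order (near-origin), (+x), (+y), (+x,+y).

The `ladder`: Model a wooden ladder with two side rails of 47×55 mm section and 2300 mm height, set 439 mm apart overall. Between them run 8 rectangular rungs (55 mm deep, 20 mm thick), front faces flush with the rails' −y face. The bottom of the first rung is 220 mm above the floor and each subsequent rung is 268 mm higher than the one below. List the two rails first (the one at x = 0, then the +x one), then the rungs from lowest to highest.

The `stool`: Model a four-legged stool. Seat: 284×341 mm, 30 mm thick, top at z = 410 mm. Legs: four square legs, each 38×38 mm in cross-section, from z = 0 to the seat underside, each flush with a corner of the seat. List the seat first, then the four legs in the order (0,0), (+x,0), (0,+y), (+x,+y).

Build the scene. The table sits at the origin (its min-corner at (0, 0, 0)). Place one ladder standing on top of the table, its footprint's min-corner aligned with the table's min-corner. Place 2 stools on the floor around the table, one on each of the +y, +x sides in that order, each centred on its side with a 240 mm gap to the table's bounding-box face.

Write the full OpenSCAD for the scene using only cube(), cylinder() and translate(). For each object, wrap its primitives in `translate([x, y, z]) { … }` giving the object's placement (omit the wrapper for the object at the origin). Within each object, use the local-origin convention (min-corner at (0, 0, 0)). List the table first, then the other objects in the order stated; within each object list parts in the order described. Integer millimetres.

translate([0, 0, 745]) cube([1044, 567, 30]);
translate([83, 83, 0]) cylinder(h = 745, r = 33);
translate([961, 83, 0]) cylinder(h = 745, r = 33);
translate([83, 484, 0]) cylinder(h = 745, r = 33);
translate([961, 484, 0]) cylinder(h = 745, r = 33);
translate([0, 0, 775]) {
  cube([47, 55, 2300]);
  translate([392, 0, 0]) cube([47, 55, 2300]);
  translate([47, 0, 220]) cube([345, 55, 20]);
  translate([47, 0, 488]) cube([345, 55, 20]);
  translate([47, 0, 756]) cube([345, 55, 20]);
  translate([47, 0, 1024]) cube([345, 55, 20]);
  translate([47, 0, 1292]) cube([345, 55, 20]);
  translate([47, 0, 1560]) cube([345, 55, 20]);
  translate([47, 0, 1828]) cube([345, 55, 20]);
  translate([47, 0, 2096]) cube([345, 55, 20]);
}
translate([380, 807, 0]) {
  translate([0, 0, 380]) cube([284, 341, 30]);
  cube([38, 38, 380]);
  translate([246, 0, 0]) cube([38, 38, 380]);
  translate([0, 303, 0]) cube([38, 38, 380]);
  translate([246, 303, 0]) cube([38, 38, 380]);
}
translate([1284, 113, 0]) {
  translate([0, 0, 380]) cube([284, 341, 30]);
  cube([38, 38, 380]);
  translate([246, 0, 0]) cube([38, 38, 380]);
  translate([0, 303, 0]) cube([38, 38, 380]);
  translate([246, 303, 0]) cube([38, 38, 380]);
}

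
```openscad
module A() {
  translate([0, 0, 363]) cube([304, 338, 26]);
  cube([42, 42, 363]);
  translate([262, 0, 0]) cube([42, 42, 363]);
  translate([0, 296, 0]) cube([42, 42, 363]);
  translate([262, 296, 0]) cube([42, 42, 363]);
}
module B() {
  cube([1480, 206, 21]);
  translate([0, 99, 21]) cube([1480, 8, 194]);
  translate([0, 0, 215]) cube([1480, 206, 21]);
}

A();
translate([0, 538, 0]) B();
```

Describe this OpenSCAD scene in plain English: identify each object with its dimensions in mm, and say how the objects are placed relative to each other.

A is a simple wooden stool: a rectangular seat 304 mm (x) by 338 mm (y), 26 mm thick, top face at z = 389 mm, on four square legs, each 42×42 mm in cross-section. The legs rest on z = 0, each flush with a corner of the seat.

B is an I-beam lying along x, 1480 mm long. Overall section height 236 mm. Two flanges 206 mm wide (y) and 21 mm thick, one on the floor and one at the top; a web 8 mm thick runs between them, centred on the flange width.

The I-beam is on the floor beside the stool on its +y side.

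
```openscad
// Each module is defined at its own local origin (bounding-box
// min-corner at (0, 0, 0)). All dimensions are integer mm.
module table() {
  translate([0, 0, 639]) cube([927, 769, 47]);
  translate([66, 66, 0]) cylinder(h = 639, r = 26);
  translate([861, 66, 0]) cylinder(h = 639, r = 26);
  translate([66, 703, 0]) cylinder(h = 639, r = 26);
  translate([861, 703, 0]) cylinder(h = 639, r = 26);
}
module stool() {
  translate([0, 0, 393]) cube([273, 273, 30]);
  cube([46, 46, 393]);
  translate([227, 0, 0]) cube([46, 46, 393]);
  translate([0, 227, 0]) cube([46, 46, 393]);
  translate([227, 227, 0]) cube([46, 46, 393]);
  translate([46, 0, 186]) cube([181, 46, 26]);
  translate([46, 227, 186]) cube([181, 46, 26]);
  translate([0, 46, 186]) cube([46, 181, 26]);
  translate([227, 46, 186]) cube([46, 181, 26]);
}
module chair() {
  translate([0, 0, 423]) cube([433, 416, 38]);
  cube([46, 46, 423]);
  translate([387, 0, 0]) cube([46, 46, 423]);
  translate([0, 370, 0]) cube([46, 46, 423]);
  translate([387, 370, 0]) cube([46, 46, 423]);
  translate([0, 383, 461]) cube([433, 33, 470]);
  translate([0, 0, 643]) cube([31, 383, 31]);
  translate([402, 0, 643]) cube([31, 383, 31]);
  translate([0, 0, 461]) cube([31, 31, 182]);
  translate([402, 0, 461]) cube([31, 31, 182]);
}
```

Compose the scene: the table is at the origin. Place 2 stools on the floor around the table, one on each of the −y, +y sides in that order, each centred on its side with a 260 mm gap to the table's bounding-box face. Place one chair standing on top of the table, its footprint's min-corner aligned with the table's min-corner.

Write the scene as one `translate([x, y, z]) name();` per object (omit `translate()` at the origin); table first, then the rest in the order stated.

table();
translate([327, -533, 0]) stool();
translate([327, 1029, 0]) stool();
translate([0, 0, 686]) chair();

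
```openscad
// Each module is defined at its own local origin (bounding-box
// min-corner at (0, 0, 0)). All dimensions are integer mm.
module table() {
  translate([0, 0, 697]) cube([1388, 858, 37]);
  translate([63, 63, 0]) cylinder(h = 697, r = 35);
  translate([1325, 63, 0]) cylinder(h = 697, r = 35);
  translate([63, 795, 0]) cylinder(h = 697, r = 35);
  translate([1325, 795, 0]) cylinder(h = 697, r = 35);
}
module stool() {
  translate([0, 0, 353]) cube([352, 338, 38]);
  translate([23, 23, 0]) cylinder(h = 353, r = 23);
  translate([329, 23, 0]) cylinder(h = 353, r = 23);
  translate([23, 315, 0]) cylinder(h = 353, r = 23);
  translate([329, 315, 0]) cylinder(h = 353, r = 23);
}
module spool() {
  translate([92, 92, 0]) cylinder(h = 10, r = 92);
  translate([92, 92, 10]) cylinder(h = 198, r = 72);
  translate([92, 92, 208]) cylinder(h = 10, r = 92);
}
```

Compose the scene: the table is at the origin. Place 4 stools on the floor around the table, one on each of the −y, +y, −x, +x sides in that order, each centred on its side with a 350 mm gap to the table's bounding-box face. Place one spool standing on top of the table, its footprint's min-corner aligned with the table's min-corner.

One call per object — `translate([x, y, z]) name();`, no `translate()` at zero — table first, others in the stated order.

table();
translate([518, -688, 0]) stool();
translate([518, 1208, 0]) stool();
translate([-702, 260, 0]) stool();
translate([1738, 260, 0]) stool();
translate([0, 0, 734]) spool();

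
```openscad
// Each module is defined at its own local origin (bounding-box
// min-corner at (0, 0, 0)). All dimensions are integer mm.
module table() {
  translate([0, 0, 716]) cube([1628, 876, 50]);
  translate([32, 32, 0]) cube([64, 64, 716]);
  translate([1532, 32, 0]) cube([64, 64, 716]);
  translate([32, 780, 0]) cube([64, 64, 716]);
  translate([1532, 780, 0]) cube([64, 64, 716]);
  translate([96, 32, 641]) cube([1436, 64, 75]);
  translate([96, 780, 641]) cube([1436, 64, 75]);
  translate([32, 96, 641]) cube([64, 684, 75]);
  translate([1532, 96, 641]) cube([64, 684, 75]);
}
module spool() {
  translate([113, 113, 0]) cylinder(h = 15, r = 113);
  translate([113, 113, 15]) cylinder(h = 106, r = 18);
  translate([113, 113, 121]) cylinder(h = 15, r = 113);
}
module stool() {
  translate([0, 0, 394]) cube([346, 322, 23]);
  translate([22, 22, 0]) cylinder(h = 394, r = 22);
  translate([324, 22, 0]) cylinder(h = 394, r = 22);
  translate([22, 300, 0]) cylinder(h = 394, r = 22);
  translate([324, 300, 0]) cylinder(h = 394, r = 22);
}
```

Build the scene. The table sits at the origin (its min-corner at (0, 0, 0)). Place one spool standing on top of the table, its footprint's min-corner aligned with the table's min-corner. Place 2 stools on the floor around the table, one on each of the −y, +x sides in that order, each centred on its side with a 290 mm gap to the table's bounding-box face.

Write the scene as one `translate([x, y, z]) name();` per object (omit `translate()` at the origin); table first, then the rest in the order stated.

table();
translate([0, 0, 766]) spool();
translate([641, -612, 0]) stool();
translate([1918, 277, 0]) stool();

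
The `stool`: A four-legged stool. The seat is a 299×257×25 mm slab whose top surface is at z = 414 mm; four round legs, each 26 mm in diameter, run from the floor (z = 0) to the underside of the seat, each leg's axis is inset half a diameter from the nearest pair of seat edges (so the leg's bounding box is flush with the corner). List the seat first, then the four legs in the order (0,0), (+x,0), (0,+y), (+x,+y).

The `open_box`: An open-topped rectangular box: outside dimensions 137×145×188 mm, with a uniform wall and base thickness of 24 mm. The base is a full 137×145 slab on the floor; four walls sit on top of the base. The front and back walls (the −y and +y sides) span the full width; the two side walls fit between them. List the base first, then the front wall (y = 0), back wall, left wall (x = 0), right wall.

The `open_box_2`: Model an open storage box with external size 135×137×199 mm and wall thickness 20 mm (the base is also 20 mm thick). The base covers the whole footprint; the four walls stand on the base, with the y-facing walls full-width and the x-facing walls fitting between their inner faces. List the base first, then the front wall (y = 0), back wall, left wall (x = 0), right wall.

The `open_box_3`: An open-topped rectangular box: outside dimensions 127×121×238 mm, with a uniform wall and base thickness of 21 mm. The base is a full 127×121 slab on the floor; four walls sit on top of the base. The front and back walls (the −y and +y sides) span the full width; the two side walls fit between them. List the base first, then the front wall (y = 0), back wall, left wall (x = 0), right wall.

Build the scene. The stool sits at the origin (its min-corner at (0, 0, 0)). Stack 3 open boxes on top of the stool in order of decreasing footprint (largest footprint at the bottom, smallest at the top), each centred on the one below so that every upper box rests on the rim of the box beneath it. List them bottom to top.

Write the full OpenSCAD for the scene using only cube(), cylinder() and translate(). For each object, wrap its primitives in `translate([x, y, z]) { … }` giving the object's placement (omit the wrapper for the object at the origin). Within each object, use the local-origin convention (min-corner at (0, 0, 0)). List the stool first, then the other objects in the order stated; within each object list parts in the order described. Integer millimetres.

translate([0, 0, 389]) cube([299, 257, 25]);
translate([13, 13, 0]) cylinder(h = 389, r = 13);
translate([286, 13, 0]) cylinder(h = 389, r = 13);
translate([13, 244, 0]) cylinder(h = 389, r = 13);
translate([286, 244, 0]) cylinder(h = 389, r = 13);
translate([81, 56, 414]) {
  cube([137, 145, 24]);
  translate([0, 0, 24]) cube([137, 24, 164]);
  translate([0, 121, 24]) cube([137, 24, 164]);
  translate([0, 24, 24]) cube([24, 97, 164]);
  translate([113, 24, 24]) cube([24, 97, 164]);
}
translate([82, 60, 602]) {
  cube([135, 137, 20]);
  translate([0, 0, 20]) cube([135, 20, 179]);
  translate([0, 117, 20]) cube([135, 20, 179]);
  translate([0, 20, 20]) cube([20, 97, 179]);
  translate([115, 20, 20]) cube([20, 97, 179]);
}
translate([86, 68, 801]) {
  cube([127, 121, 21]);
  translate([0, 0, 21]) cube([127, 21, 217]);
  translate([0, 100, 21]) cube([127, 21, 217]);
  translate([0, 21, 21]) cube([21, 79, 217]);
  translate([106, 21, 21]) cube([21, 79, 217]);
}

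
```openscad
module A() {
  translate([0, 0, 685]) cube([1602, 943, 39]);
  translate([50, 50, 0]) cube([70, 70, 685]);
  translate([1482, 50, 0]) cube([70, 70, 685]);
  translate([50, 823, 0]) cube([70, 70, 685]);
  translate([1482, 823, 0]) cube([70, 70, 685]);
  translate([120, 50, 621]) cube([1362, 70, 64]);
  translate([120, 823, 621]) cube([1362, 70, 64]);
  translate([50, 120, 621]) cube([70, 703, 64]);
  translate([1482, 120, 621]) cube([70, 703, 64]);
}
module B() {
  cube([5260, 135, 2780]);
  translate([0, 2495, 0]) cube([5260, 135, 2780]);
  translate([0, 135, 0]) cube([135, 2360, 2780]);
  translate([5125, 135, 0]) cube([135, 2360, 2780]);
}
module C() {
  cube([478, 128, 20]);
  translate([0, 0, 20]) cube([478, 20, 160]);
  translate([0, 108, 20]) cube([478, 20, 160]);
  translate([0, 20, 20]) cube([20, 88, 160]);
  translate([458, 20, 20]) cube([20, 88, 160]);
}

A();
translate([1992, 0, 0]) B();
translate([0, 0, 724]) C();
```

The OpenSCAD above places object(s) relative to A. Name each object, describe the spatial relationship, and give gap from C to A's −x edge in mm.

The open box's min-x is at 0; the table's min-x is 0; gap = 0 mm.

A is a table. B is a house frame. C is an open box. The house frame is on the floor beside the table on its +x side. The open box is on top of the table. The gap from the open box to the table's −x edge is 0 mm.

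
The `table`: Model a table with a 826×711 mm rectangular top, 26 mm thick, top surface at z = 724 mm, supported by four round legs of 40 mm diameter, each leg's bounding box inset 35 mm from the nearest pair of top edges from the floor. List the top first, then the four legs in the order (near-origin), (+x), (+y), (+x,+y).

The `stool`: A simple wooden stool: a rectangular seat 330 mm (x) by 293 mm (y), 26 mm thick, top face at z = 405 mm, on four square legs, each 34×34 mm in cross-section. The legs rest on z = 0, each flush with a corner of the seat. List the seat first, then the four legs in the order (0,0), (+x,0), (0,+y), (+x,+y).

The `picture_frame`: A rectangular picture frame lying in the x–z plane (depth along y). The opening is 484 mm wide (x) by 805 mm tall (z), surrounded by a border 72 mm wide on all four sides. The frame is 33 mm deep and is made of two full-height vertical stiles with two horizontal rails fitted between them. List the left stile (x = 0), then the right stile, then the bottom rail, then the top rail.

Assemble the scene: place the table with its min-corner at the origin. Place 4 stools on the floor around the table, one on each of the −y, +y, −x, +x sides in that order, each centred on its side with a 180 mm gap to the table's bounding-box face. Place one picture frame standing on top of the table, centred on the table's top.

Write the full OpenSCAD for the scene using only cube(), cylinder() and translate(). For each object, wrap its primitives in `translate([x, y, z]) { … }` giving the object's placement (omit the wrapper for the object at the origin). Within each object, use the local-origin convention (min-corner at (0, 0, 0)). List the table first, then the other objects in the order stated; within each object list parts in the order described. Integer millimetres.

translate([0, 0, 698]) cube([826, 711, 26]);
translate([55, 55, 0]) cylinder(h = 698, r = 20);
translate([771, 55, 0]) cylinder(h = 698, r = 20);
translate([55, 656, 0]) cylinder(h = 698, r = 20);
translate([771, 656, 0]) cylinder(h = 698, r = 20);
translate([248, -473, 0]) {
  translate([0, 0, 379]) cube([330, 293, 26]);
  cube([34, 34, 379]);
  translate([296, 0, 0]) cube([34, 34, 379]);
  translate([0, 259, 0]) cube([34, 34, 379]);
  translate([296, 259, 0]) cube([34, 34, 379]);
}
translate([248, 891, 0]) {
  translate([0, 0, 379]) cube([330, 293, 26]);
  cube([34, 34, 379]);
  translate([296, 0, 0]) cube([34, 34, 379]);
  translate([0, 259, 0]) cube([34, 34, 379]);
  translate([296, 259, 0]) cube([34, 34, 379]);
}
translate([-510, 209, 0]) {
  translate([0, 0, 379]) cube([330, 293, 26]);
  cube([34, 34, 379]);
  translate([296, 0, 0]) cube([34, 34, 379]);
  translate([0, 259, 0]) cube([34, 34, 379]);
  translate([296, 259, 0]) cube([34, 34, 379]);
}
translate([1006, 209, 0]) {
  translate([0, 0, 379]) cube([330, 293, 26]);
  cube([34, 34, 379]);
  translate([296, 0, 0]) cube([34, 34, 379]);
  translate([0, 259, 0]) cube([34, 34, 379]);
  translate([296, 259, 0]) cube([34, 34, 379]);
}
translate([99, 339, 724]) {
  cube([72, 33, 949]);
  translate([556, 0, 0]) cube([72, 33, 949]);
  translate([72, 0, 0]) cube([484, 33, 72]);
  translate([72, 0, 877]) cube([484, 33, 72]);
}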